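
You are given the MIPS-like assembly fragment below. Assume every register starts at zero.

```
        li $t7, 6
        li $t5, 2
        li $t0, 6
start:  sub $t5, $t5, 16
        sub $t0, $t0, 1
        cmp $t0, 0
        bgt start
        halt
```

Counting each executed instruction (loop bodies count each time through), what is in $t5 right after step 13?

li $t7, 6 → $t7=6
li $t5, 2 → $t5=2
li $t0, 6 → $t0=6
sub $t5, $t5, 16 → $t5=2-16=-14
sub $t0, $t0, 1 → $t0=6-1=5
cmp $t0, 0  (cmp 5,0)
bgt start: taken
sub $t5, $t5, 16 → $t5=(-14)-16=-30
sub $t0, $t0, 1 → $t0=5-1=4
cmp $t0, 0  (cmp 4,0)
bgt start: taken
sub $t5, $t5, 16 → $t5=(-30)-16=-46
sub $t0, $t0, 1 → $t0=4-1=3
After step 13: $t5 = -46.

-46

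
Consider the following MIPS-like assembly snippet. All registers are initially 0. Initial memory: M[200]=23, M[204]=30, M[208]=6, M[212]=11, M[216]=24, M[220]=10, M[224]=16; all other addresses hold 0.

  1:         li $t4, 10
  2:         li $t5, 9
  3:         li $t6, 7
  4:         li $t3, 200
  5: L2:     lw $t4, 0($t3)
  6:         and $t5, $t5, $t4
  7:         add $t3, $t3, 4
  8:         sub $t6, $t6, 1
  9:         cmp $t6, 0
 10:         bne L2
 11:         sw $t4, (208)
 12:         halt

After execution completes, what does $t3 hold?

li $t4, 10 → $t4=10
li $t5, 9 → $t5=9
li $t6, 7 → $t6=7
li $t3, 200 → $t3=200
lw $t4, 0($t3) → $t4=M[200]=23
and $t5, $t5, $t4 → $t5=9&23=1
add $t3, $t3, 4 → $t3=200+4=204
sub $t6, $t6, 1 → $t6=7-1=6
cmp $t6, 0  (cmp 6,0)
bne L2: taken
lw $t4, 0($t3) → $t4=M[204]=30
and $t5, $t5, $t4 → $t5=1&30=0
add $t3, $t3, 4 → $t3=204+4=208
sub $t6, $t6, 1 → $t6=6-1=5
cmp $t6, 0  (cmp 5,0)
bne L2: taken
lw $t4, 0($t3) → $t4=M[208]=6
and $t5, $t5, $t4 → $t5=0&6=0
add $t3, $t3, 4 → $t3=208+4=212
sub $t6, $t6, 1 → $t6=5-1=4
cmp $t6, 0  (cmp 4,0)
bne L2: taken
lw $t4, 0($t3) → $t4=M[212]=11
and $t5, $t5, $t4 → $t5=0&11=0
add $t3, $t3, 4 → $t3=212+4=216
sub $t6, $t6, 1 → $t6=4-1=3
cmp $t6, 0  (cmp 3,0)
bne L2: taken
lw $t4, 0($t3) → $t4=M[216]=24
and $t5, $t5, $t4 → $t5=0&24=0
add $t3, $t3, 4 → $t3=216+4=220
sub $t6, $t6, 1 → $t6=3-1=2
cmp $t6, 0  (cmp 2,0)
bne L2: taken
lw $t4, 0($t3) → $t4=M[220]=10
and $t5, $t5, $t4 → $t5=0&10=0
add $t3, $t3, 4 → $t3=220+4=224
sub $t6, $t6, 1 → $t6=2-1=1
cmp $t6, 0  (cmp 1,0)
bne L2: taken
lw $t4, 0($t3) → $t4=M[224]=16
and $t5, $t5, $t4 → $t5=0&16=0
add $t3, $t3, 4 → $t3=224+4=228
sub $t6, $t6, 1 → $t6=1-1=0
cmp $t6, 0  (cmp 0,0)
bne L2: not taken
sw $t4, (208) → M[208]=16
halt.

228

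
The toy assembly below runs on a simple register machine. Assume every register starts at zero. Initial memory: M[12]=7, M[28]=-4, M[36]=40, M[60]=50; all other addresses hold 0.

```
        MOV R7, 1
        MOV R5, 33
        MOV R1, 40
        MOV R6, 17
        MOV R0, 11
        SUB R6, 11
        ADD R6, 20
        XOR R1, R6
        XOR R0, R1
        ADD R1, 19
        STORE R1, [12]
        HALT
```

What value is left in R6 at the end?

26

R7=1
R5=33
R1=40
R6=17
R0=11
R6=17-11=6
R6=6+20=26
R1=40^26=50
R0=11^50=57
R1=50+19=69
STORE R1, [12] → M[12]=69
halt.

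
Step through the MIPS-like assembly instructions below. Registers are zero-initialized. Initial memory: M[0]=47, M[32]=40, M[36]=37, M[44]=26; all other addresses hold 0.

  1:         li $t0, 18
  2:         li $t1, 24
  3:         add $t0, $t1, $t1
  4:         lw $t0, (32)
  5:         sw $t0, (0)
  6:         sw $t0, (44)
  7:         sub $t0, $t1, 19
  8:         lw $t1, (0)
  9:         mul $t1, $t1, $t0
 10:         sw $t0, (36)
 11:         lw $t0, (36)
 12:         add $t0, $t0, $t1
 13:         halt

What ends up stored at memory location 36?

5

li $t0, 18 → $t0=18
li $t1, 24 → $t1=24
add $t0, $t1, $t1 → $t0=24+24=48
lw $t0, (32) → $t0=M[32]=40
sw $t0, (0) → M[0]=40
sw $t0, (44) → M[44]=40
sub $t0, $t1, 19 → $t0=24-19=5
lw $t1, (0) → $t1=M[0]=40
mul $t1, $t1, $t0 → $t1=40*5=200
sw $t0, (36) → M[36]=5
lw $t0, (36) → $t0=M[36]=5
add $t0, $t0, $t1 → $t0=5+200=205
halt.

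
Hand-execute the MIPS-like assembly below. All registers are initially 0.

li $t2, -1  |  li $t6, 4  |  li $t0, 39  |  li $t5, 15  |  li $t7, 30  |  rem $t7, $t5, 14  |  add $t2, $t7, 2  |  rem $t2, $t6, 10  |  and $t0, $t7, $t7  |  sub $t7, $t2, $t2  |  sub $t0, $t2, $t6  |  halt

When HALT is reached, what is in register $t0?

after li $t2, -1: $t2=-1
after li $t6, 4: $t6=4
after li $t0, 39: $t0=39
after li $t5, 15: $t5=15
after li $t7, 30: $t7=30
after rem $t7, $t5, 14: $t7=15%14=1
after add $t2, $t7, 2: $t2=1+2=3
after rem $t2, $t6, 10: $t2=4%10=4
after and $t0, $t7, $t7: $t0=1&1=1
after sub $t7, $t2, $t2: $t7=4-4=0
after sub $t0, $t2, $t6: $t0=4-4=0
halt.

0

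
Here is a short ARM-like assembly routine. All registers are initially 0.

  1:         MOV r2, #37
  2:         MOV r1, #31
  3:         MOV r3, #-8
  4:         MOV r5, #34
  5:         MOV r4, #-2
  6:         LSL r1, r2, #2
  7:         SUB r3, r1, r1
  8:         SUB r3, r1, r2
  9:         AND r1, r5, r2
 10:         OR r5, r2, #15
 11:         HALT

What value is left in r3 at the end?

111

after MOV r2, #37: r2=37
after MOV r1, #31: r1=31
after MOV r3, #-8: r3=-8
after MOV r5, #34: r5=34
after MOV r4, #-2: r4=-2
after LSL r1, r2, #2: r1=37<<2=148
after SUB r3, r1, r1: r3=148-148=0
after SUB r3, r1, r2: r3=148-37=111
after AND r1, r5, r2: r1=34&37=32
after OR r5, r2, #15: r5=37|15=47
halt.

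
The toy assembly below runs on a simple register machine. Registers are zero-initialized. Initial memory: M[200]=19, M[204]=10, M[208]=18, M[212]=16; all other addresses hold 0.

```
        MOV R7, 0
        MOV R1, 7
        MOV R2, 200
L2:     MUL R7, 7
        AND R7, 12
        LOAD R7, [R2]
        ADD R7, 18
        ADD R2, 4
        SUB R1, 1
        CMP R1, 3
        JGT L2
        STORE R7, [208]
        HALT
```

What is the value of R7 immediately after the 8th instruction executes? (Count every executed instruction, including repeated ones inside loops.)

after MOV R7, 0: R7=0
after MOV R1, 7: R1=7
after MOV R2, 200: R2=200
after MUL R7, 7: R7=0*7=0
after AND R7, 12: R7=0&12=0
after LOAD R7, [R2]: R7=M[200]=19
after ADD R7, 18: R7=19+18=37
after ADD R2, 4: R2=200+4=204
After step 8: R7 = 37.

37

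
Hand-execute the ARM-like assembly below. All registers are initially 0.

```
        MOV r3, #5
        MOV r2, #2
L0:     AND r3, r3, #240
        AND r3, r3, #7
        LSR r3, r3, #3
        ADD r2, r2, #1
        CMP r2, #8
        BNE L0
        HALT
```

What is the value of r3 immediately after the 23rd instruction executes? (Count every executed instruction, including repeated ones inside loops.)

0

MOV r3, #5 → r3=5
MOV r2, #2 → r2=2
AND r3, r3, #240 → r3=5&240=0
AND r3, r3, #7 → r3=0&7=0
LSR r3, r3, #3 → r3=0>>3=0
ADD r2, r2, #1 → r2=2+1=3
CMP r2, #8  (cmp 3,8)
BNE L0: taken
AND r3, r3, #240 → r3=0&240=0
AND r3, r3, #7 → r3=0&7=0
LSR r3, r3, #3 → r3=0>>3=0
ADD r2, r2, #1 → r2=3+1=4
CMP r2, #8  (cmp 4,8)
BNE L0: taken
AND r3, r3, #240 → r3=0&240=0
AND r3, r3, #7 → r3=0&7=0
LSR r3, r3, #3 → r3=0>>3=0
ADD r2, r2, #1 → r2=4+1=5
CMP r2, #8  (cmp 5,8)
BNE L0: taken
AND r3, r3, #240 → r3=0&240=0
AND r3, r3, #7 → r3=0&7=0
LSR r3, r3, #3 → r3=0>>3=0
After step 23: r3 = 0.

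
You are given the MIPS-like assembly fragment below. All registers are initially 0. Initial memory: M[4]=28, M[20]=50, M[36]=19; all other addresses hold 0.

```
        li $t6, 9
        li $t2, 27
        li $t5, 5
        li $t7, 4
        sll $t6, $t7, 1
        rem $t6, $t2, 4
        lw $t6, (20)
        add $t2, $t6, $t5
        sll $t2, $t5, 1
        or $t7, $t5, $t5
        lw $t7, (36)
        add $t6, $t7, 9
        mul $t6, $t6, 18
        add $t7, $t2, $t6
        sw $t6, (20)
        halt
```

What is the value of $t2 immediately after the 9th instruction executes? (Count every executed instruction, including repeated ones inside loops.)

10

li $t6, 9 → $t6=9
li $t2, 27 → $t2=27
li $t5, 5 → $t5=5
li $t7, 4 → $t7=4
sll $t6, $t7, 1 → $t6=4<<1=8
rem $t6, $t2, 4 → $t6=27%4=3
lw $t6, (20) → $t6=M[20]=50
add $t2, $t6, $t5 → $t2=50+5=55
sll $t2, $t5, 1 → $t2=5<<1=10
After step 9: $t2 = 10.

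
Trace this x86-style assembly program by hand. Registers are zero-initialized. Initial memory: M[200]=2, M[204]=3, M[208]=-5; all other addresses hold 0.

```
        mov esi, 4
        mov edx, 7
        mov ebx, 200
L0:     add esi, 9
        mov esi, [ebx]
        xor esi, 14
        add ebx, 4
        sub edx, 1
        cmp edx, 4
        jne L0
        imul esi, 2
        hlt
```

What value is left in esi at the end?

mov esi, 4 → esi=4
mov edx, 7 → edx=7
mov ebx, 200 → ebx=200
add esi, 9 → esi=4+9=13
mov esi, [ebx] → esi=M[200]=2
xor esi, 14 → esi=2^14=12
add ebx, 4 → ebx=200+4=204
sub edx, 1 → edx=7-1=6
cmp edx, 4  (cmp 6,4)
jne L0: taken
add esi, 9 → esi=12+9=21
mov esi, [ebx] → esi=M[204]=3
xor esi, 14 → esi=3^14=13
add ebx, 4 → ebx=204+4=208
sub edx, 1 → edx=6-1=5
cmp edx, 4  (cmp 5,4)
jne L0: taken
add esi, 9 → esi=13+9=22
mov esi, [ebx] → esi=M[208]=-5
xor esi, 14 → esi=(-5)^14=-11
add ebx, 4 → ebx=208+4=212
sub edx, 1 → edx=5-1=4
cmp edx, 4  (cmp 4,4)
jne L0: not taken
imul esi, 2 → esi=(-11)*2=-22
halt.

-22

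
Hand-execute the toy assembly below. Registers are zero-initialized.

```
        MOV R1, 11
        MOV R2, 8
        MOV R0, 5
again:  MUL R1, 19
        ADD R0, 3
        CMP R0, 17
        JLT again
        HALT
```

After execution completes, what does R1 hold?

1433531

MOV R1, 11 → R1=11
MOV R2, 8 → R2=8
MOV R0, 5 → R0=5
MUL R1, 19 → R1=11*19=209
ADD R0, 3 → R0=5+3=8
CMP R0, 17  (cmp 8,17)
JLT again: taken
MUL R1, 19 → R1=209*19=3971
ADD R0, 3 → R0=8+3=11
CMP R0, 17  (cmp 11,17)
JLT again: taken
MUL R1, 19 → R1=3971*19=75449
ADD R0, 3 → R0=11+3=14
CMP R0, 17  (cmp 14,17)
JLT again: taken
MUL R1, 19 → R1=75449*19=1433531
ADD R0, 3 → R0=14+3=17
CMP R0, 17  (cmp 17,17)
JLT again: not taken
halt.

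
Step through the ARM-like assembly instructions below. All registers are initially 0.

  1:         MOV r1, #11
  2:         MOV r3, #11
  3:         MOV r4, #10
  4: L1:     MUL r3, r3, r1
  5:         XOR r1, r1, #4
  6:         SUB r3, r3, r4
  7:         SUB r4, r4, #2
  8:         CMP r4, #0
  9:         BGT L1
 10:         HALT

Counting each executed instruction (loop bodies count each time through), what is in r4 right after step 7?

MOV r1, #11 → r1=11
MOV r3, #11 → r3=11
MOV r4, #10 → r4=10
MUL r3, r3, r1 → r3=11*11=121
XOR r1, r1, #4 → r1=11^4=15
SUB r3, r3, r4 → r3=121-10=111
SUB r4, r4, #2 → r4=10-2=8
After step 7: r4 = 8.

8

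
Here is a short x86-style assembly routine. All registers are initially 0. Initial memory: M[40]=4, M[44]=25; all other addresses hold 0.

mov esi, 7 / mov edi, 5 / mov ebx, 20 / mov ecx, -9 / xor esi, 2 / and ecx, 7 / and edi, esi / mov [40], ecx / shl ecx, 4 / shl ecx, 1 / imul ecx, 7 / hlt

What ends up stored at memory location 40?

7

esi=7
edi=5
ebx=20
ecx=-9
esi=7^2=5
ecx=(-9)&7=7
edi=5&5=5
mov [40], ecx → M[40]=7
ecx=7<<4=112
ecx=112<<1=224
ecx=224*7=1568
halt.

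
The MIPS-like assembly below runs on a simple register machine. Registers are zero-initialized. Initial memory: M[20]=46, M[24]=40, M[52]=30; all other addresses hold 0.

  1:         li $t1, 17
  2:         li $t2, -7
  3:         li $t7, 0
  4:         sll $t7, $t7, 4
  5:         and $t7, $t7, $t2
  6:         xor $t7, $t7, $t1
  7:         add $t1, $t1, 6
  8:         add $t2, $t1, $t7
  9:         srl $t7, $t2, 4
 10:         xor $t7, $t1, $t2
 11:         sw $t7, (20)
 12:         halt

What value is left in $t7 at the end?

63

after li $t1, 17: $t1=17
after li $t2, -7: $t2=-7
after li $t7, 0: $t7=0
after sll $t7, $t7, 4: $t7=0<<4=0
after and $t7, $t7, $t2: $t7=0&(-7)=0
after xor $t7, $t7, $t1: $t7=0^17=17
after add $t1, $t1, 6: $t1=17+6=23
after add $t2, $t1, $t7: $t2=23+17=40
after srl $t7, $t2, 4: $t7=40>>4=2
after xor $t7, $t1, $t2: $t7=23^40=63
sw $t7, (20) → M[20]=63
halt.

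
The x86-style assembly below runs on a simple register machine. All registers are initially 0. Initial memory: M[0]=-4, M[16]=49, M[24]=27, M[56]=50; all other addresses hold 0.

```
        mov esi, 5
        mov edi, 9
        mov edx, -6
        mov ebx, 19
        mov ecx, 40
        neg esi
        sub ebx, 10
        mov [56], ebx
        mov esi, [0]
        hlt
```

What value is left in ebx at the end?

9

esi=5
edi=9
edx=-6
ebx=19
ecx=40
esi=-(5)=-5
ebx=19-10=9
mov [56], ebx → M[56]=9
esi=M[0]=-4
halt.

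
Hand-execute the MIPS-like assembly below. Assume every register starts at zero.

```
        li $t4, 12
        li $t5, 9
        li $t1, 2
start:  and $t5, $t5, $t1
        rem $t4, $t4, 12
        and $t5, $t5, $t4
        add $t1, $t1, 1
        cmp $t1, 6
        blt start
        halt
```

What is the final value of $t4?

after li $t4, 12: $t4=12
after li $t5, 9: $t5=9
after li $t1, 2: $t1=2
after and $t5, $t5, $t1: $t5=9&2=0
after rem $t4, $t4, 12: $t4=12%12=0
after and $t5, $t5, $t4: $t5=0&0=0
after add $t1, $t1, 1: $t1=2+1=3
cmp $t1, 6  (cmp 3,6)
blt start: taken
after and $t5, $t5, $t1: $t5=0&3=0
after rem $t4, $t4, 12: $t4=0%12=0
after and $t5, $t5, $t4: $t5=0&0=0
after add $t1, $t1, 1: $t1=3+1=4
cmp $t1, 6  (cmp 4,6)
blt start: taken
after and $t5, $t5, $t1: $t5=0&4=0
after rem $t4, $t4, 12: $t4=0%12=0
after and $t5, $t5, $t4: $t5=0&0=0
after add $t1, $t1, 1: $t1=4+1=5
cmp $t1, 6  (cmp 5,6)
blt start: taken
after and $t5, $t5, $t1: $t5=0&5=0
after rem $t4, $t4, 12: $t4=0%12=0
after and $t5, $t5, $t4: $t5=0&0=0
after add $t1, $t1, 1: $t1=5+1=6
cmp $t1, 6  (cmp 6,6)
blt start: not taken
halt.

0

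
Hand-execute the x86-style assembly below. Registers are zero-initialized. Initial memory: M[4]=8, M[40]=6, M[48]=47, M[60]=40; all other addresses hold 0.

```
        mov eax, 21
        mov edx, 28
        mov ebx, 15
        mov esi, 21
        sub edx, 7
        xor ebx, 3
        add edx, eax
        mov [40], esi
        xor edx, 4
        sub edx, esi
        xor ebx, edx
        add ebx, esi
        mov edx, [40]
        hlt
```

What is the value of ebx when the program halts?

42

mov eax, 21 → eax=21
mov edx, 28 → edx=28
mov ebx, 15 → ebx=15
mov esi, 21 → esi=21
sub edx, 7 → edx=28-7=21
xor ebx, 3 → ebx=15^3=12
add edx, eax → edx=21+21=42
mov [40], esi → M[40]=21
xor edx, 4 → edx=42^4=46
sub edx, esi → edx=46-21=25
xor ebx, edx → ebx=12^25=21
add ebx, esi → ebx=21+21=42
mov edx, [40] → edx=M[40]=21
halt.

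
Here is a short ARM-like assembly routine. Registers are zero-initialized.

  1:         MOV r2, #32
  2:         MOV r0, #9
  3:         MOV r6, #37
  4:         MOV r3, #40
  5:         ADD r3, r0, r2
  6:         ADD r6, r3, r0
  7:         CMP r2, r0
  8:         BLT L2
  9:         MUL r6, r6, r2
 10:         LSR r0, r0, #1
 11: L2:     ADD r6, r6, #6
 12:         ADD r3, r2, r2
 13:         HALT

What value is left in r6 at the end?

MOV r2, #32 → r2=32
MOV r0, #9 → r0=9
MOV r6, #37 → r6=37
MOV r3, #40 → r3=40
ADD r3, r0, r2 → r3=9+32=41
ADD r6, r3, r0 → r6=41+9=50
CMP r2, r0  (cmp 32,9)
BLT L2: not taken
MUL r6, r6, r2 → r6=50*32=1600
LSR r0, r0, #1 → r0=9>>1=4
ADD r6, r6, #6 → r6=1600+6=1606
ADD r3, r2, r2 → r3=32+32=64
halt.

1606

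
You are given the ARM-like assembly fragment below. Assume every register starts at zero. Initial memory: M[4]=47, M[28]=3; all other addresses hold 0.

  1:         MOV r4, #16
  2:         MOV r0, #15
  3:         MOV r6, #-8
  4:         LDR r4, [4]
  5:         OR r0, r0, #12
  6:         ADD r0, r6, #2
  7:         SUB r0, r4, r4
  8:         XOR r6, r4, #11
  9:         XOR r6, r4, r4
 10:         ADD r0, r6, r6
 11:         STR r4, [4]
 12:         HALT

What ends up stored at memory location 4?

after MOV r4, #16: r4=16
after MOV r0, #15: r0=15
after MOV r6, #-8: r6=-8
after LDR r4, [4]: r4=M[4]=47
after OR r0, r0, #12: r0=15|12=15
after ADD r0, r6, #2: r0=(-8)+2=-6
after SUB r0, r4, r4: r0=47-47=0
after XOR r6, r4, #11: r6=47^11=36
after XOR r6, r4, r4: r6=47^47=0
after ADD r0, r6, r6: r0=0+0=0
STR r4, [4] → M[4]=47
halt.

47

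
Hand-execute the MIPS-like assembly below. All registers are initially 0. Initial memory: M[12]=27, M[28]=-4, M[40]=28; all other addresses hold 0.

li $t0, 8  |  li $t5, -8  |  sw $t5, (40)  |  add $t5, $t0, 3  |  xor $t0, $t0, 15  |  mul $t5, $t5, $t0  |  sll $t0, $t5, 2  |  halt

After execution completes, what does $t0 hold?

308

li $t0, 8 → $t0=8
li $t5, -8 → $t5=-8
sw $t5, (40) → M[40]=-8
add $t5, $t0, 3 → $t5=8+3=11
xor $t0, $t0, 15 → $t0=8^15=7
mul $t5, $t5, $t0 → $t5=11*7=77
sll $t0, $t5, 2 → $t0=77<<2=308
halt.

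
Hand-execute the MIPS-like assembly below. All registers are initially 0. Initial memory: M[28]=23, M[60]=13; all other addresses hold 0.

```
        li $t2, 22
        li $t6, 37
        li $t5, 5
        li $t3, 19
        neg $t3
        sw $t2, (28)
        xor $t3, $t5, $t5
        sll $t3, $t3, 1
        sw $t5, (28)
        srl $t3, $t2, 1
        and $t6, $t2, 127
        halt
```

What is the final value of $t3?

$t2=22
$t6=37
$t5=5
$t3=19
$t3=-(19)=-19
sw $t2, (28) → M[28]=22
$t3=5^5=0
$t3=0<<1=0
sw $t5, (28) → M[28]=5
$t3=22>>1=11
$t6=22&127=22
halt.

11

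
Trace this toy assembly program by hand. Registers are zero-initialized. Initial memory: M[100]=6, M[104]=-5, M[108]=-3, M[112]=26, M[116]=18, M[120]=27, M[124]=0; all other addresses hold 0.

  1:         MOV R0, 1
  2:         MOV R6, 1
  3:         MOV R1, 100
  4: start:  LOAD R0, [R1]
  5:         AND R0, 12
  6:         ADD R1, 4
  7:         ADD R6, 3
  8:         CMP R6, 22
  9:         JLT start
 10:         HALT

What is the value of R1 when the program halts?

after MOV R0, 1: R0=1
after MOV R6, 1: R6=1
after MOV R1, 100: R1=100
after LOAD R0, [R1]: R0=M[100]=6
after AND R0, 12: R0=6&12=4
after ADD R1, 4: R1=100+4=104
after ADD R6, 3: R6=1+3=4
CMP R6, 22  (cmp 4,22)
JLT start: taken
after LOAD R0, [R1]: R0=M[104]=-5
after AND R0, 12: R0=(-5)&12=8
after ADD R1, 4: R1=104+4=108
after ADD R6, 3: R6=4+3=7
CMP R6, 22  (cmp 7,22)
JLT start: taken
after LOAD R0, [R1]: R0=M[108]=-3
after AND R0, 12: R0=(-3)&12=12
after ADD R1, 4: R1=108+4=112
after ADD R6, 3: R6=7+3=10
CMP R6, 22  (cmp 10,22)
JLT start: taken
after LOAD R0, [R1]: R0=M[112]=26
after AND R0, 12: R0=26&12=8
after ADD R1, 4: R1=112+4=116
after ADD R6, 3: R6=10+3=13
CMP R6, 22  (cmp 13,22)
JLT start: taken
after LOAD R0, [R1]: R0=M[116]=18
after AND R0, 12: R0=18&12=0
after ADD R1, 4: R1=116+4=120
after ADD R6, 3: R6=13+3=16
CMP R6, 22  (cmp 16,22)
JLT start: taken
after LOAD R0, [R1]: R0=M[120]=27
after AND R0, 12: R0=27&12=8
after ADD R1, 4: R1=120+4=124
after ADD R6, 3: R6=16+3=19
CMP R6, 22  (cmp 19,22)
JLT start: taken
after LOAD R0, [R1]: R0=M[124]=0
after AND R0, 12: R0=0&12=0
after ADD R1, 4: R1=124+4=128
after ADD R6, 3: R6=19+3=22
CMP R6, 22  (cmp 22,22)
JLT start: not taken
halt.

128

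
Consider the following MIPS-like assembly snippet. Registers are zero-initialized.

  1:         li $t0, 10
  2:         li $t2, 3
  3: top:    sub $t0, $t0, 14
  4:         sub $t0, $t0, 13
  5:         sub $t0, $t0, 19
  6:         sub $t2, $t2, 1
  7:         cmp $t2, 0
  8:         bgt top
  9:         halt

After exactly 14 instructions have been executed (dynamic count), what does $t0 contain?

-82

$t0=10
$t2=3
$t0=10-14=-4
$t0=(-4)-13=-17
$t0=(-17)-19=-36
$t2=3-1=2
cmp $t2, 0  (cmp 2,0)
bgt top: taken
$t0=(-36)-14=-50
$t0=(-50)-13=-63
$t0=(-63)-19=-82
$t2=2-1=1
cmp $t2, 0  (cmp 1,0)
bgt top: taken
After step 14: $t0 = -82.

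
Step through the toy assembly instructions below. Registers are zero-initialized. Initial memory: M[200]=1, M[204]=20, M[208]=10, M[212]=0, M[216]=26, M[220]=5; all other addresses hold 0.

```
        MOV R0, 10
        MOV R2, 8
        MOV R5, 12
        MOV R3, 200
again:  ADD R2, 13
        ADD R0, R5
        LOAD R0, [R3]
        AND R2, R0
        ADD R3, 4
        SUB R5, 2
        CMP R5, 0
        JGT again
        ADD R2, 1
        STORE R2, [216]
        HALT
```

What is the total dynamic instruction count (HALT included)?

MOV R0, 10 → R0=10
MOV R2, 8 → R2=8
MOV R5, 12 → R5=12
MOV R3, 200 → R3=200
ADD R2, 13 → R2=8+13=21
ADD R0, R5 → R0=10+12=22
LOAD R0, [R3] → R0=M[200]=1
AND R2, R0 → R2=21&1=1
ADD R3, 4 → R3=200+4=204
SUB R5, 2 → R5=12-2=10
CMP R5, 0  (cmp 10,0)
JGT again: taken
ADD R2, 13 → R2=1+13=14
ADD R0, R5 → R0=1+10=11
LOAD R0, [R3] → R0=M[204]=20
AND R2, R0 → R2=14&20=4
ADD R3, 4 → R3=204+4=208
SUB R5, 2 → R5=10-2=8
CMP R5, 0  (cmp 8,0)
JGT again: taken
ADD R2, 13 → R2=4+13=17
ADD R0, R5 → R0=20+8=28
LOAD R0, [R3] → R0=M[208]=10
AND R2, R0 → R2=17&10=0
ADD R3, 4 → R3=208+4=212
SUB R5, 2 → R5=8-2=6
CMP R5, 0  (cmp 6,0)
JGT again: taken
ADD R2, 13 → R2=0+13=13
ADD R0, R5 → R0=10+6=16
LOAD R0, [R3] → R0=M[212]=0
AND R2, R0 → R2=13&0=0
ADD R3, 4 → R3=212+4=216
SUB R5, 2 → R5=6-2=4
CMP R5, 0  (cmp 4,0)
JGT again: taken
ADD R2, 13 → R2=0+13=13
ADD R0, R5 → R0=0+4=4
LOAD R0, [R3] → R0=M[216]=26
AND R2, R0 → R2=13&26=8
ADD R3, 4 → R3=216+4=220
SUB R5, 2 → R5=4-2=2
CMP R5, 0  (cmp 2,0)
JGT again: taken
ADD R2, 13 → R2=8+13=21
ADD R0, R5 → R0=26+2=28
LOAD R0, [R3] → R0=M[220]=5
AND R2, R0 → R2=21&5=5
ADD R3, 4 → R3=220+4=224
SUB R5, 2 → R5=2-2=0
CMP R5, 0  (cmp 0,0)
JGT again: not taken
ADD R2, 1 → R2=5+1=6
STORE R2, [216] → M[216]=6
halt.
Total executed instructions: 55.

55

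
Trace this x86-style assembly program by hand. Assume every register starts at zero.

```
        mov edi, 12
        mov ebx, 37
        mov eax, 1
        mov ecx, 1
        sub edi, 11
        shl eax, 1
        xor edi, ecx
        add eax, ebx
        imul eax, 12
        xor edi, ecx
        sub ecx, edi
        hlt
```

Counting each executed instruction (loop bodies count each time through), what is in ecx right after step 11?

0

edi=12
ebx=37
eax=1
ecx=1
edi=12-11=1
eax=1<<1=2
edi=1^1=0
eax=2+37=39
eax=39*12=468
edi=0^1=1
ecx=1-1=0
After step 11: ecx = 0.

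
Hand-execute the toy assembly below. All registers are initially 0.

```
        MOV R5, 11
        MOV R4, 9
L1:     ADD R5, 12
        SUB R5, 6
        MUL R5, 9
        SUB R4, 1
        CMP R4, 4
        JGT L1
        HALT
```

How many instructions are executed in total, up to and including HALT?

MOV R5, 11 → R5=11
MOV R4, 9 → R4=9
ADD R5, 12 → R5=11+12=23
SUB R5, 6 → R5=23-6=17
MUL R5, 9 → R5=17*9=153
SUB R4, 1 → R4=9-1=8
CMP R4, 4  (cmp 8,4)
JGT L1: taken
ADD R5, 12 → R5=153+12=165
SUB R5, 6 → R5=165-6=159
MUL R5, 9 → R5=159*9=1431
SUB R4, 1 → R4=8-1=7
CMP R4, 4  (cmp 7,4)
JGT L1: taken
ADD R5, 12 → R5=1431+12=1443
SUB R5, 6 → R5=1443-6=1437
MUL R5, 9 → R5=1437*9=12933
SUB R4, 1 → R4=7-1=6
CMP R4, 4  (cmp 6,4)
JGT L1: taken
ADD R5, 12 → R5=12933+12=12945
SUB R5, 6 → R5=12945-6=12939
MUL R5, 9 → R5=12939*9=116451
SUB R4, 1 → R4=6-1=5
CMP R4, 4  (cmp 5,4)
JGT L1: taken
ADD R5, 12 → R5=116451+12=116463
SUB R5, 6 → R5=116463-6=116457
MUL R5, 9 → R5=116457*9=1048113
SUB R4, 1 → R4=5-1=4
CMP R4, 4  (cmp 4,4)
JGT L1: not taken
halt.
Total executed instructions: 33.

33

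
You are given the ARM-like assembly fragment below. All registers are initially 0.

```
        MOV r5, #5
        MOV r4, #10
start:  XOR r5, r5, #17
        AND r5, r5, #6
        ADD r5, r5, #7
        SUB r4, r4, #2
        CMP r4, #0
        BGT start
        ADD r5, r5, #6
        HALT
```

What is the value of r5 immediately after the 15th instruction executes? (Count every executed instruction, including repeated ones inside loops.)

after MOV r5, #5: r5=5
after MOV r4, #10: r4=10
after XOR r5, r5, #17: r5=5^17=20
after AND r5, r5, #6: r5=20&6=4
after ADD r5, r5, #7: r5=4+7=11
after SUB r4, r4, #2: r4=10-2=8
CMP r4, #0  (cmp 8,0)
BGT start: taken
after XOR r5, r5, #17: r5=11^17=26
after AND r5, r5, #6: r5=26&6=2
after ADD r5, r5, #7: r5=2+7=9
after SUB r4, r4, #2: r4=8-2=6
CMP r4, #0  (cmp 6,0)
BGT start: taken
after XOR r5, r5, #17: r5=9^17=24
After step 15: r5 = 24.

24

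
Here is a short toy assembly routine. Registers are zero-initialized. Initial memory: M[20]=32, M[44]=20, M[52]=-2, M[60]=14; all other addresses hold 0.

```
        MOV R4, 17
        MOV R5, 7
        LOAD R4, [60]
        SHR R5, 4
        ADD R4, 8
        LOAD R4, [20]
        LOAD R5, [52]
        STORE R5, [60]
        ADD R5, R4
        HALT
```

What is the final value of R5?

30

MOV R4, 17 → R4=17
MOV R5, 7 → R5=7
LOAD R4, [60] → R4=M[60]=14
SHR R5, 4 → R5=7>>4=0
ADD R4, 8 → R4=14+8=22
LOAD R4, [20] → R4=M[20]=32
LOAD R5, [52] → R5=M[52]=-2
STORE R5, [60] → M[60]=-2
ADD R5, R4 → R5=(-2)+32=30
halt.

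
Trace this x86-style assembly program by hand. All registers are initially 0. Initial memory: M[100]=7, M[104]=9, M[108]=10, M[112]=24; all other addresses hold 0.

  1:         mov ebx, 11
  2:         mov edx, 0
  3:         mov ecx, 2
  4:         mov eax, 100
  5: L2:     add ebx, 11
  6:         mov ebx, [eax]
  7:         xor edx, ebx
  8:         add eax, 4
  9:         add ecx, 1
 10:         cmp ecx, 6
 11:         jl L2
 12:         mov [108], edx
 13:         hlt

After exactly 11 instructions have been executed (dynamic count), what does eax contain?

ebx=11
edx=0
ecx=2
eax=100
ebx=11+11=22
ebx=M[100]=7
edx=0^7=7
eax=100+4=104
ecx=2+1=3
cmp ecx, 6  (cmp 3,6)
jl L2: taken
After step 11: eax = 104.

104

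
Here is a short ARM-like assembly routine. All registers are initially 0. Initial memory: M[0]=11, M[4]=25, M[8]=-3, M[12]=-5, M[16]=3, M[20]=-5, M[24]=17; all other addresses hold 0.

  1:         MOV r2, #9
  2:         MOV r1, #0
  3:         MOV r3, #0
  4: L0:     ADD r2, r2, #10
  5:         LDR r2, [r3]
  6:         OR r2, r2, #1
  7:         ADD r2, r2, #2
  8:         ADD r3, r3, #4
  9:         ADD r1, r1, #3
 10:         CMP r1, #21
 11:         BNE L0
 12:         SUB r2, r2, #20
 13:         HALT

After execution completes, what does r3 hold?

28

after MOV r2, #9: r2=9
after MOV r1, #0: r1=0
after MOV r3, #0: r3=0
after ADD r2, r2, #10: r2=9+10=19
after LDR r2, [r3]: r2=M[0]=11
after OR r2, r2, #1: r2=11|1=11
after ADD r2, r2, #2: r2=11+2=13
after ADD r3, r3, #4: r3=0+4=4
after ADD r1, r1, #3: r1=0+3=3
CMP r1, #21  (cmp 3,21)
BNE L0: taken
after ADD r2, r2, #10: r2=13+10=23
after LDR r2, [r3]: r2=M[4]=25
after OR r2, r2, #1: r2=25|1=25
after ADD r2, r2, #2: r2=25+2=27
after ADD r3, r3, #4: r3=4+4=8
after ADD r1, r1, #3: r1=3+3=6
CMP r1, #21  (cmp 6,21)
BNE L0: taken
after ADD r2, r2, #10: r2=27+10=37
after LDR r2, [r3]: r2=M[8]=-3
after OR r2, r2, #1: r2=(-3)|1=-3
after ADD r2, r2, #2: r2=(-3)+2=-1
after ADD r3, r3, #4: r3=8+4=12
after ADD r1, r1, #3: r1=6+3=9
CMP r1, #21  (cmp 9,21)
BNE L0: taken
after ADD r2, r2, #10: r2=(-1)+10=9
after LDR r2, [r3]: r2=M[12]=-5
after OR r2, r2, #1: r2=(-5)|1=-5
after ADD r2, r2, #2: r2=(-5)+2=-3
after ADD r3, r3, #4: r3=12+4=16
after ADD r1, r1, #3: r1=9+3=12
CMP r1, #21  (cmp 12,21)
BNE L0: taken
after ADD r2, r2, #10: r2=(-3)+10=7
after LDR r2, [r3]: r2=M[16]=3
after OR r2, r2, #1: r2=3|1=3
after ADD r2, r2, #2: r2=3+2=5
after ADD r3, r3, #4: r3=16+4=20
after ADD r1, r1, #3: r1=12+3=15
CMP r1, #21  (cmp 15,21)
BNE L0: taken
after ADD r2, r2, #10: r2=5+10=15
after LDR r2, [r3]: r2=M[20]=-5
after OR r2, r2, #1: r2=(-5)|1=-5
after ADD r2, r2, #2: r2=(-5)+2=-3
after ADD r3, r3, #4: r3=20+4=24
after ADD r1, r1, #3: r1=15+3=18
CMP r1, #21  (cmp 18,21)
BNE L0: taken
after ADD r2, r2, #10: r2=(-3)+10=7
after LDR r2, [r3]: r2=M[24]=17
after OR r2, r2, #1: r2=17|1=17
after ADD r2, r2, #2: r2=17+2=19
after ADD r3, r3, #4: r3=24+4=28
after ADD r1, r1, #3: r1=18+3=21
CMP r1, #21  (cmp 21,21)
BNE L0: not taken
after SUB r2, r2, #20: r2=19-20=-1
halt.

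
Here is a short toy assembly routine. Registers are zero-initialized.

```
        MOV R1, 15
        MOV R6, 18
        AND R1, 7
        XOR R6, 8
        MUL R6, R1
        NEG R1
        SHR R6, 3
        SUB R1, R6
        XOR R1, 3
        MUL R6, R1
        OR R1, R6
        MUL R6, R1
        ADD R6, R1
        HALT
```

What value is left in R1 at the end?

-32

after MOV R1, 15: R1=15
after MOV R6, 18: R6=18
after AND R1, 7: R1=15&7=7
after XOR R6, 8: R6=18^8=26
after MUL R6, R1: R6=26*7=182
after NEG R1: R1=-(7)=-7
after SHR R6, 3: R6=182>>3=22
after SUB R1, R6: R1=(-7)-22=-29
after XOR R1, 3: R1=(-29)^3=-32
after MUL R6, R1: R6=22*(-32)=-704
after OR R1, R6: R1=(-32)|(-704)=-32
after MUL R6, R1: R6=(-704)*(-32)=22528
after ADD R6, R1: R6=22528+(-32)=22496
halt.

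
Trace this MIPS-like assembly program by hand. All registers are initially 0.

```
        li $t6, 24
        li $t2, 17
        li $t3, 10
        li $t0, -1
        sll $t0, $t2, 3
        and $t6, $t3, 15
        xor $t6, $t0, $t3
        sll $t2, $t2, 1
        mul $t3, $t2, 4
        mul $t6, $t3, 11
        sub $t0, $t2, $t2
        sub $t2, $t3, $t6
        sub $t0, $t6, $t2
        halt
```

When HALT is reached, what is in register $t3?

$t6=24
$t2=17
$t3=10
$t0=-1
$t0=17<<3=136
$t6=10&15=10
$t6=136^10=130
$t2=17<<1=34
$t3=34*4=136
$t6=136*11=1496
$t0=34-34=0
$t2=136-1496=-1360
$t0=1496-(-1360)=2856
halt.

136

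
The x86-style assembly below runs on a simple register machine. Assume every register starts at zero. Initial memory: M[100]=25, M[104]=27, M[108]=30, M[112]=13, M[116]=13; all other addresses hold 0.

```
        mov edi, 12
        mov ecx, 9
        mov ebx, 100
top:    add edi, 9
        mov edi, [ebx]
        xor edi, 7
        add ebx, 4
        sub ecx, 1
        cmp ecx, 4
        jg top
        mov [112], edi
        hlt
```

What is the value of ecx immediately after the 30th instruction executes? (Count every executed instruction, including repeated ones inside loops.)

5

mov edi, 12 → edi=12
mov ecx, 9 → ecx=9
mov ebx, 100 → ebx=100
add edi, 9 → edi=12+9=21
mov edi, [ebx] → edi=M[100]=25
xor edi, 7 → edi=25^7=30
add ebx, 4 → ebx=100+4=104
sub ecx, 1 → ecx=9-1=8
cmp ecx, 4  (cmp 8,4)
jg top: taken
add edi, 9 → edi=30+9=39
mov edi, [ebx] → edi=M[104]=27
xor edi, 7 → edi=27^7=28
add ebx, 4 → ebx=104+4=108
sub ecx, 1 → ecx=8-1=7
cmp ecx, 4  (cmp 7,4)
jg top: taken
add edi, 9 → edi=28+9=37
mov edi, [ebx] → edi=M[108]=30
xor edi, 7 → edi=30^7=25
add ebx, 4 → ebx=108+4=112
sub ecx, 1 → ecx=7-1=6
cmp ecx, 4  (cmp 6,4)
jg top: taken
add edi, 9 → edi=25+9=34
mov edi, [ebx] → edi=M[112]=13
xor edi, 7 → edi=13^7=10
add ebx, 4 → ebx=112+4=116
sub ecx, 1 → ecx=6-1=5
cmp ecx, 4  (cmp 5,4)
After step 30: ecx = 5.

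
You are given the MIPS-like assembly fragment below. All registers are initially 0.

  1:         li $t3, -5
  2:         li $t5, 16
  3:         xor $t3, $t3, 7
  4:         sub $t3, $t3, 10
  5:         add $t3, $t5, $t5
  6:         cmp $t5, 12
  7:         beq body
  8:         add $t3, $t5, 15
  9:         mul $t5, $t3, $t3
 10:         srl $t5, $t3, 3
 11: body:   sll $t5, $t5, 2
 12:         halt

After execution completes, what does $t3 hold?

31

li $t3, -5 → $t3=-5
li $t5, 16 → $t5=16
xor $t3, $t3, 7 → $t3=(-5)^7=-4
sub $t3, $t3, 10 → $t3=(-4)-10=-14
add $t3, $t5, $t5 → $t3=16+16=32
cmp $t5, 12  (cmp 16,12)
beq body: not taken
add $t3, $t5, 15 → $t3=16+15=31
mul $t5, $t3, $t3 → $t5=31*31=961
srl $t5, $t3, 3 → $t5=31>>3=3
sll $t5, $t5, 2 → $t5=3<<2=12
halt.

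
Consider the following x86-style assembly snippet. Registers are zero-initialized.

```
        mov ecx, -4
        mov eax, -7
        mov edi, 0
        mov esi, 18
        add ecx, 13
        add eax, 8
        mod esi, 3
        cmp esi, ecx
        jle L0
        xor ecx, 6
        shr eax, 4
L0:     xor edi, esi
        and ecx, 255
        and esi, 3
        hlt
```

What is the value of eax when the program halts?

ecx=-4
eax=-7
edi=0
esi=18
ecx=(-4)+13=9
eax=(-7)+8=1
esi=18%3=0
cmp esi, ecx  (cmp 0,9)
jle L0: taken
edi=0^0=0
ecx=9&255=9
esi=0&3=0
halt.

1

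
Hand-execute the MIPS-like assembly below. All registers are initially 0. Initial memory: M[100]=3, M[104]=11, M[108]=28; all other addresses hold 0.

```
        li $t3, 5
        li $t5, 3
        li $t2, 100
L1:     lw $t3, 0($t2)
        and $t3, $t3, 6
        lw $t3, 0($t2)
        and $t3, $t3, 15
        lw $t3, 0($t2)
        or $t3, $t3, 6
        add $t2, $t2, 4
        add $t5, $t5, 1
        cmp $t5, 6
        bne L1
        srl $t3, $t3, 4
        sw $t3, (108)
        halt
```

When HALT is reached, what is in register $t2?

after li $t3, 5: $t3=5
after li $t5, 3: $t5=3
after li $t2, 100: $t2=100
after lw $t3, 0($t2): $t3=M[100]=3
after and $t3, $t3, 6: $t3=3&6=2
after lw $t3, 0($t2): $t3=M[100]=3
after and $t3, $t3, 15: $t3=3&15=3
after lw $t3, 0($t2): $t3=M[100]=3
after or $t3, $t3, 6: $t3=3|6=7
after add $t2, $t2, 4: $t2=100+4=104
after add $t5, $t5, 1: $t5=3+1=4
cmp $t5, 6  (cmp 4,6)
bne L1: taken
after lw $t3, 0($t2): $t3=M[104]=11
after and $t3, $t3, 6: $t3=11&6=2
after lw $t3, 0($t2): $t3=M[104]=11
after and $t3, $t3, 15: $t3=11&15=11
after lw $t3, 0($t2): $t3=M[104]=11
after or $t3, $t3, 6: $t3=11|6=15
after add $t2, $t2, 4: $t2=104+4=108
after add $t5, $t5, 1: $t5=4+1=5
cmp $t5, 6  (cmp 5,6)
bne L1: taken
after lw $t3, 0($t2): $t3=M[108]=28
after and $t3, $t3, 6: $t3=28&6=4
after lw $t3, 0($t2): $t3=M[108]=28
after and $t3, $t3, 15: $t3=28&15=12
after lw $t3, 0($t2): $t3=M[108]=28
after or $t3, $t3, 6: $t3=28|6=30
after add $t2, $t2, 4: $t2=108+4=112
after add $t5, $t5, 1: $t5=5+1=6
cmp $t5, 6  (cmp 6,6)
bne L1: not taken
after srl $t3, $t3, 4: $t3=30>>4=1
sw $t3, (108) → M[108]=1
halt.

112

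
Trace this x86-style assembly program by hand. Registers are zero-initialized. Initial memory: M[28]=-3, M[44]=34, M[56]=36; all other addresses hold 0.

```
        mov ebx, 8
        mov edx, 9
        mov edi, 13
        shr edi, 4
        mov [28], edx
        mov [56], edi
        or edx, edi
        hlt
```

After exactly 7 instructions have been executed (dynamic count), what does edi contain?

after mov ebx, 8: ebx=8
after mov edx, 9: edx=9
after mov edi, 13: edi=13
after shr edi, 4: edi=13>>4=0
mov [28], edx → M[28]=9
mov [56], edi → M[56]=0
after or edx, edi: edx=9|0=9
After step 7: edi = 0.

0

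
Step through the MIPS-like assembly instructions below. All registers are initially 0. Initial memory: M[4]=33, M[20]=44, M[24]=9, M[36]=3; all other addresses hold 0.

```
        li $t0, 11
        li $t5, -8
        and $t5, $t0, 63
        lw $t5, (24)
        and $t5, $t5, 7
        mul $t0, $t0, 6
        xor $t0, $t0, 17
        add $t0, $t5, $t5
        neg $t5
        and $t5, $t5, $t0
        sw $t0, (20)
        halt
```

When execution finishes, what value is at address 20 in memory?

$t0=11
$t5=-8
$t5=11&63=11
$t5=M[24]=9
$t5=9&7=1
$t0=11*6=66
$t0=66^17=83
$t0=1+1=2
$t5=-(1)=-1
$t5=(-1)&2=2
sw $t0, (20) → M[20]=2
halt.

2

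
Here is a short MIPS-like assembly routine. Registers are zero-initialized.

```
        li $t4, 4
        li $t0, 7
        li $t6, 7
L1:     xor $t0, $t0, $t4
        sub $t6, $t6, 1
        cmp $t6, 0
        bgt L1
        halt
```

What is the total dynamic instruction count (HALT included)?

32

after li $t4, 4: $t4=4
after li $t0, 7: $t0=7
after li $t6, 7: $t6=7
after xor $t0, $t0, $t4: $t0=7^4=3
after sub $t6, $t6, 1: $t6=7-1=6
cmp $t6, 0  (cmp 6,0)
bgt L1: taken
after xor $t0, $t0, $t4: $t0=3^4=7
after sub $t6, $t6, 1: $t6=6-1=5
cmp $t6, 0  (cmp 5,0)
bgt L1: taken
after xor $t0, $t0, $t4: $t0=7^4=3
after sub $t6, $t6, 1: $t6=5-1=4
cmp $t6, 0  (cmp 4,0)
bgt L1: taken
after xor $t0, $t0, $t4: $t0=3^4=7
after sub $t6, $t6, 1: $t6=4-1=3
cmp $t6, 0  (cmp 3,0)
bgt L1: taken
after xor $t0, $t0, $t4: $t0=7^4=3
after sub $t6, $t6, 1: $t6=3-1=2
cmp $t6, 0  (cmp 2,0)
bgt L1: taken
after xor $t0, $t0, $t4: $t0=3^4=7
after sub $t6, $t6, 1: $t6=2-1=1
cmp $t6, 0  (cmp 1,0)
bgt L1: taken
after xor $t0, $t0, $t4: $t0=7^4=3
after sub $t6, $t6, 1: $t6=1-1=0
cmp $t6, 0  (cmp 0,0)
bgt L1: not taken
halt.
Total executed instructions: 32.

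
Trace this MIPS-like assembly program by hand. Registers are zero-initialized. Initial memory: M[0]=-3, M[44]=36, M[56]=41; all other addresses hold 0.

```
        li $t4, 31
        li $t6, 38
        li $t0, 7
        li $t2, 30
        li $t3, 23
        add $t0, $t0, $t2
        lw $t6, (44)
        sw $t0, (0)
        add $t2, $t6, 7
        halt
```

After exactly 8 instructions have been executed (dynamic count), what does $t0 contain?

li $t4, 31 → $t4=31
li $t6, 38 → $t6=38
li $t0, 7 → $t0=7
li $t2, 30 → $t2=30
li $t3, 23 → $t3=23
add $t0, $t0, $t2 → $t0=7+30=37
lw $t6, (44) → $t6=M[44]=36
sw $t0, (0) → M[0]=37
After step 8: $t0 = 37.

37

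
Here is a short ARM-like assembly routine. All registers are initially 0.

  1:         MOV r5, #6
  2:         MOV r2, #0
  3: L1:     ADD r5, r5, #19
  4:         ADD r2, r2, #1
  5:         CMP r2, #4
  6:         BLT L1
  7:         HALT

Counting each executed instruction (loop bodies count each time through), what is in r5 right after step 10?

MOV r5, #6 → r5=6
MOV r2, #0 → r2=0
ADD r5, r5, #19 → r5=6+19=25
ADD r2, r2, #1 → r2=0+1=1
CMP r2, #4  (cmp 1,4)
BLT L1: taken
ADD r5, r5, #19 → r5=25+19=44
ADD r2, r2, #1 → r2=1+1=2
CMP r2, #4  (cmp 2,4)
BLT L1: taken
After step 10: r5 = 44.

44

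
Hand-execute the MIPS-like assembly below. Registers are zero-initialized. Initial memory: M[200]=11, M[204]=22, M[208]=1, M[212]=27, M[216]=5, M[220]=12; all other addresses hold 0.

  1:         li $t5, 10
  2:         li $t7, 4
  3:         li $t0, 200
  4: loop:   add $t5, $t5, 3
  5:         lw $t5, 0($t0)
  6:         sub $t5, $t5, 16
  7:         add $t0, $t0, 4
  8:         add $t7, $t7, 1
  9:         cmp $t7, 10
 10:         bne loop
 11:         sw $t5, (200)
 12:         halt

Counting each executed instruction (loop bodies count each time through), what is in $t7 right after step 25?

7

after li $t5, 10: $t5=10
after li $t7, 4: $t7=4
after li $t0, 200: $t0=200
after add $t5, $t5, 3: $t5=10+3=13
after lw $t5, 0($t0): $t5=M[200]=11
after sub $t5, $t5, 16: $t5=11-16=-5
after add $t0, $t0, 4: $t0=200+4=204
after add $t7, $t7, 1: $t7=4+1=5
cmp $t7, 10  (cmp 5,10)
bne loop: taken
after add $t5, $t5, 3: $t5=(-5)+3=-2
after lw $t5, 0($t0): $t5=M[204]=22
after sub $t5, $t5, 16: $t5=22-16=6
after add $t0, $t0, 4: $t0=204+4=208
after add $t7, $t7, 1: $t7=5+1=6
cmp $t7, 10  (cmp 6,10)
bne loop: taken
after add $t5, $t5, 3: $t5=6+3=9
after lw $t5, 0($t0): $t5=M[208]=1
after sub $t5, $t5, 16: $t5=1-16=-15
after add $t0, $t0, 4: $t0=208+4=212
after add $t7, $t7, 1: $t7=6+1=7
cmp $t7, 10  (cmp 7,10)
bne loop: taken
after add $t5, $t5, 3: $t5=(-15)+3=-12
After step 25: $t7 = 7.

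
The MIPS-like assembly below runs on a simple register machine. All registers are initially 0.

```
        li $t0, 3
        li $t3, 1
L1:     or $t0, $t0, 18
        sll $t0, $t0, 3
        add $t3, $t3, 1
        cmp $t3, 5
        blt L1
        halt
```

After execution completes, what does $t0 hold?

li $t0, 3 → $t0=3
li $t3, 1 → $t3=1
or $t0, $t0, 18 → $t0=3|18=19
sll $t0, $t0, 3 → $t0=19<<3=152
add $t3, $t3, 1 → $t3=1+1=2
cmp $t3, 5  (cmp 2,5)
blt L1: taken
or $t0, $t0, 18 → $t0=152|18=154
sll $t0, $t0, 3 → $t0=154<<3=1232
add $t3, $t3, 1 → $t3=2+1=3
cmp $t3, 5  (cmp 3,5)
blt L1: taken
or $t0, $t0, 18 → $t0=1232|18=1234
sll $t0, $t0, 3 → $t0=1234<<3=9872
add $t3, $t3, 1 → $t3=3+1=4
cmp $t3, 5  (cmp 4,5)
blt L1: taken
or $t0, $t0, 18 → $t0=9872|18=9874
sll $t0, $t0, 3 → $t0=9874<<3=78992
add $t3, $t3, 1 → $t3=4+1=5
cmp $t3, 5  (cmp 5,5)
blt L1: not taken
halt.

78992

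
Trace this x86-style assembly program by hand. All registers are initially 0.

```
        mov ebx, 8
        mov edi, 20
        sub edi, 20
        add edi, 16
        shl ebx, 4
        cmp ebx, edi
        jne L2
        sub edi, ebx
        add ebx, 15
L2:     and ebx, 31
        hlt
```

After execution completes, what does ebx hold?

0

after mov ebx, 8: ebx=8
after mov edi, 20: edi=20
after sub edi, 20: edi=20-20=0
after add edi, 16: edi=0+16=16
after shl ebx, 4: ebx=8<<4=128
cmp ebx, edi  (cmp 128,16)
jne L2: taken
after and ebx, 31: ebx=128&31=0
halt.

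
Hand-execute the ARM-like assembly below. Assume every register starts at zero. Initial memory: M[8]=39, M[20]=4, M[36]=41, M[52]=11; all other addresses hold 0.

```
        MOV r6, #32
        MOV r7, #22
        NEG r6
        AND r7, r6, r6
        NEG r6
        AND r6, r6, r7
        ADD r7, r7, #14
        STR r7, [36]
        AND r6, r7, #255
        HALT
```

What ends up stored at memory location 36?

MOV r6, #32 → r6=32
MOV r7, #22 → r7=22
NEG r6 → r6=-(32)=-32
AND r7, r6, r6 → r7=(-32)&(-32)=-32
NEG r6 → r6=-(-32)=32
AND r6, r6, r7 → r6=32&(-32)=32
ADD r7, r7, #14 → r7=(-32)+14=-18
STR r7, [36] → M[36]=-18
AND r6, r7, #255 → r6=(-18)&255=238
halt.

-18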